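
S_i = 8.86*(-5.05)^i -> [8.86, -44.74, 225.95, -1141.06, 5762.34]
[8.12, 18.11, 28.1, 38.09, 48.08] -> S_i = 8.12 + 9.99*i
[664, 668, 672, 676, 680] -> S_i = 664 + 4*i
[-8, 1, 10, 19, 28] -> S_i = -8 + 9*i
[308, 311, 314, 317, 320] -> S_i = 308 + 3*i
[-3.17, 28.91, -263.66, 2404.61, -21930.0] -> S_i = -3.17*(-9.12)^i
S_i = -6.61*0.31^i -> [-6.61, -2.05, -0.64, -0.2, -0.06]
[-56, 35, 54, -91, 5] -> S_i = Random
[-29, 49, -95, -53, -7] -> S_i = Random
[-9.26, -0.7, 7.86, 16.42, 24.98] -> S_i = -9.26 + 8.56*i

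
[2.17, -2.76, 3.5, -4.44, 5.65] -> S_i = 2.17*(-1.27)^i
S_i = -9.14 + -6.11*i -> [-9.14, -15.25, -21.36, -27.47, -33.58]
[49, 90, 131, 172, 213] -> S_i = 49 + 41*i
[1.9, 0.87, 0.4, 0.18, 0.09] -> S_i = 1.90*0.46^i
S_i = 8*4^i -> [8, 32, 128, 512, 2048]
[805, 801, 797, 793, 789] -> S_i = 805 + -4*i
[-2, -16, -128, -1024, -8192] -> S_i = -2*8^i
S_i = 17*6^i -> [17, 102, 612, 3672, 22032]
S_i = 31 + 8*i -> [31, 39, 47, 55, 63]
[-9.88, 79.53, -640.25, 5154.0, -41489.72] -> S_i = -9.88*(-8.05)^i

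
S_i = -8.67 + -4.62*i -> [-8.67, -13.29, -17.91, -22.53, -27.15]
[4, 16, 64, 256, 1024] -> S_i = 4*4^i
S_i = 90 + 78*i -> [90, 168, 246, 324, 402]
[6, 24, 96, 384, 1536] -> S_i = 6*4^i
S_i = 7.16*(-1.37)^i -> [7.16, -9.81, 13.44, -18.41, 25.22]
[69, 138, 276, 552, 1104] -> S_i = 69*2^i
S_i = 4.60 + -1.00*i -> [4.6, 3.6, 2.6, 1.6, 0.6]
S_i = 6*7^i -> [6, 42, 294, 2058, 14406]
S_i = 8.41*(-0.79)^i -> [8.41, -6.64, 5.25, -4.15, 3.28]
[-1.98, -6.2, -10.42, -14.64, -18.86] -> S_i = -1.98 + -4.22*i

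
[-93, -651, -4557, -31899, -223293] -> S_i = -93*7^i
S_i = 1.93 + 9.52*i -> [1.93, 11.45, 20.97, 30.49, 40.01]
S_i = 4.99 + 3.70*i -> [4.99, 8.69, 12.39, 16.09, 19.79]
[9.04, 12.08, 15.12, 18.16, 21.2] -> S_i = 9.04 + 3.04*i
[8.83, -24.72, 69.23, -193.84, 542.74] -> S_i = 8.83*(-2.80)^i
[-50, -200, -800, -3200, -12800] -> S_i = -50*4^i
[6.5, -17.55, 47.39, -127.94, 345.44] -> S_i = 6.50*(-2.70)^i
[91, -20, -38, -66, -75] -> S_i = Random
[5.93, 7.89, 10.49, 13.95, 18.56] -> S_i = 5.93*1.33^i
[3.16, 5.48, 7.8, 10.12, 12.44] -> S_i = 3.16 + 2.32*i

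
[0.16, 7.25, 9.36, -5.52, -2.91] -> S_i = Random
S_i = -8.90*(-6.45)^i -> [-8.9, 57.4, -370.26, 2388.19, -15403.84]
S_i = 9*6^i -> [9, 54, 324, 1944, 11664]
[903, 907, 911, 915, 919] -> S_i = 903 + 4*i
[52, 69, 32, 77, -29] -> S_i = Random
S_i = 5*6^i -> [5, 30, 180, 1080, 6480]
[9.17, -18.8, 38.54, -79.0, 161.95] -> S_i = 9.17*(-2.05)^i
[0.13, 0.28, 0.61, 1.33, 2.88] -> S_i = 0.13*2.17^i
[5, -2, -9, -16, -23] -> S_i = 5 + -7*i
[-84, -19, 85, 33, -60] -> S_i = Random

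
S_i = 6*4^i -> [6, 24, 96, 384, 1536]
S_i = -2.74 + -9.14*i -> [-2.74, -11.88, -21.02, -30.16, -39.3]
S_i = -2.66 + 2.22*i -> [-2.66, -0.44, 1.78, 4.0, 6.22]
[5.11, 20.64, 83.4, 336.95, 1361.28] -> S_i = 5.11*4.04^i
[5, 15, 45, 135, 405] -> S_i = 5*3^i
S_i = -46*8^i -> [-46, -368, -2944, -23552, -188416]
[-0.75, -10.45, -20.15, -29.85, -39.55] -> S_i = -0.75 + -9.70*i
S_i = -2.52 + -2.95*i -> [-2.52, -5.47, -8.42, -11.37, -14.32]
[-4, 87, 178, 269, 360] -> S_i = -4 + 91*i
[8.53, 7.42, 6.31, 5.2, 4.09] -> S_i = 8.53 + -1.11*i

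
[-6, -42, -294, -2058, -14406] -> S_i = -6*7^i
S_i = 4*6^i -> [4, 24, 144, 864, 5184]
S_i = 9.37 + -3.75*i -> [9.37, 5.62, 1.87, -1.88, -5.63]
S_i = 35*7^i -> [35, 245, 1715, 12005, 84035]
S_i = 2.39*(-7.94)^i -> [2.39, -18.98, 150.67, -1196.35, 9499.04]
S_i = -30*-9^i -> [-30, 270, -2430, 21870, -196830]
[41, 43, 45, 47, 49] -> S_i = 41 + 2*i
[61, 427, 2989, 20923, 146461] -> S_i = 61*7^i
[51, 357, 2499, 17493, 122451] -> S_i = 51*7^i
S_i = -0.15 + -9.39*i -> [-0.15, -9.54, -18.93, -28.32, -37.71]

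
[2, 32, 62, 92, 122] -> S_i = 2 + 30*i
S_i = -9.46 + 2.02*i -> [-9.46, -7.44, -5.42, -3.4, -1.38]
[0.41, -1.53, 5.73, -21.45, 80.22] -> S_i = 0.41*(-3.74)^i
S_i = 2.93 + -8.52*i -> [2.93, -5.59, -14.11, -22.63, -31.15]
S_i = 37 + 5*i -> [37, 42, 47, 52, 57]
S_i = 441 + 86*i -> [441, 527, 613, 699, 785]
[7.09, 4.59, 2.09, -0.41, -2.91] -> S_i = 7.09 + -2.50*i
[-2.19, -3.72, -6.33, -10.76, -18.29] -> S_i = -2.19*1.70^i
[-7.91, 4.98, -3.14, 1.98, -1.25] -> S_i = -7.91*(-0.63)^i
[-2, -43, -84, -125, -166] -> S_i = -2 + -41*i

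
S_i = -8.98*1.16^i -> [-8.98, -10.42, -12.08, -14.02, -16.26]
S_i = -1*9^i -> [-1, -9, -81, -729, -6561]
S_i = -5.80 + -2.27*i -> [-5.8, -8.07, -10.34, -12.61, -14.88]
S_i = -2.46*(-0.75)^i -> [-2.46, 1.84, -1.38, 1.04, -0.78]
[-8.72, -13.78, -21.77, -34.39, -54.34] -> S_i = -8.72*1.58^i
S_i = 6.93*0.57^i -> [6.93, 3.95, 2.25, 1.28, 0.73]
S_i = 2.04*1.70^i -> [2.04, 3.47, 5.9, 10.02, 17.04]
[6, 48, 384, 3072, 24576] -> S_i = 6*8^i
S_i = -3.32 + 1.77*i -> [-3.32, -1.55, 0.22, 1.99, 3.76]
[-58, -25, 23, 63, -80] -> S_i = Random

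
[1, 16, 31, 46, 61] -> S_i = 1 + 15*i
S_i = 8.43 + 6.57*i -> [8.43, 15.0, 21.57, 28.14, 34.71]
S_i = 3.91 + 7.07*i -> [3.91, 10.98, 18.05, 25.12, 32.19]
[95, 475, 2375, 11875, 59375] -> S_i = 95*5^i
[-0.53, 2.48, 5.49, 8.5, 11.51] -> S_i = -0.53 + 3.01*i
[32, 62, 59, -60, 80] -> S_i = Random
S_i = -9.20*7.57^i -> [-9.2, -69.64, -527.21, -3990.94, -30211.43]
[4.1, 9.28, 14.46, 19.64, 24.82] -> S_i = 4.10 + 5.18*i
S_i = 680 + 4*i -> [680, 684, 688, 692, 696]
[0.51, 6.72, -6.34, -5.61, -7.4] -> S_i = Random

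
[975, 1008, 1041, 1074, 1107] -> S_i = 975 + 33*i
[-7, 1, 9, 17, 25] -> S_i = -7 + 8*i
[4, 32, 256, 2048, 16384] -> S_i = 4*8^i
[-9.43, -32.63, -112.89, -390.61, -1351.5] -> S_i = -9.43*3.46^i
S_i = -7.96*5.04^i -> [-7.96, -40.12, -202.2, -1019.07, -5136.12]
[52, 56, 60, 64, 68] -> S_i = 52 + 4*i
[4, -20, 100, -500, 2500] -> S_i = 4*-5^i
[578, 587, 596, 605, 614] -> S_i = 578 + 9*i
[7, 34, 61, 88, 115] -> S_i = 7 + 27*i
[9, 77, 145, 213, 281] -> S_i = 9 + 68*i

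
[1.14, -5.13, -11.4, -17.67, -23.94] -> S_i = 1.14 + -6.27*i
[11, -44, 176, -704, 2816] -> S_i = 11*-4^i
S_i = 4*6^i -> [4, 24, 144, 864, 5184]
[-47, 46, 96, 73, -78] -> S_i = Random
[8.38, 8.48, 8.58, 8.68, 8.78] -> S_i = 8.38 + 0.10*i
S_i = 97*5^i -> [97, 485, 2425, 12125, 60625]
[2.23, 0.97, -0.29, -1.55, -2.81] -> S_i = 2.23 + -1.26*i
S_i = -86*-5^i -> [-86, 430, -2150, 10750, -53750]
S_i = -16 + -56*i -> [-16, -72, -128, -184, -240]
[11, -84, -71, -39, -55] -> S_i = Random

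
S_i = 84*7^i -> [84, 588, 4116, 28812, 201684]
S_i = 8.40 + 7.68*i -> [8.4, 16.08, 23.76, 31.44, 39.12]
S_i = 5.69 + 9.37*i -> [5.69, 15.06, 24.43, 33.8, 43.17]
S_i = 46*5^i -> [46, 230, 1150, 5750, 28750]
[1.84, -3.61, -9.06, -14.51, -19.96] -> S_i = 1.84 + -5.45*i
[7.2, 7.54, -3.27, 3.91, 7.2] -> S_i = Random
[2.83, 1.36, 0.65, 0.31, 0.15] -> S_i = 2.83*0.48^i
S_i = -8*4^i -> [-8, -32, -128, -512, -2048]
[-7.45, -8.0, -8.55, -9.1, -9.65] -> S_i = -7.45 + -0.55*i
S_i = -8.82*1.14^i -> [-8.82, -10.05, -11.46, -13.07, -14.9]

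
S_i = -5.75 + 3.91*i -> [-5.75, -1.84, 2.07, 5.98, 9.89]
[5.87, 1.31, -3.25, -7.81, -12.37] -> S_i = 5.87 + -4.56*i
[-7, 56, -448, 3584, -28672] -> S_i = -7*-8^i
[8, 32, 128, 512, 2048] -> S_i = 8*4^i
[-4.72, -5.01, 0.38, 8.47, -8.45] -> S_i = Random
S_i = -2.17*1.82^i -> [-2.17, -3.95, -7.19, -13.08, -23.81]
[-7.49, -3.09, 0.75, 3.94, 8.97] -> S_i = Random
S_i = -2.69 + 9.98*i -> [-2.69, 7.29, 17.27, 27.25, 37.23]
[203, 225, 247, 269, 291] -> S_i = 203 + 22*i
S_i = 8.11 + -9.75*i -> [8.11, -1.64, -11.39, -21.14, -30.89]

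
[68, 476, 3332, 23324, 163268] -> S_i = 68*7^i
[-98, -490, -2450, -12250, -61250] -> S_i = -98*5^i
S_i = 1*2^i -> [1, 2, 4, 8, 16]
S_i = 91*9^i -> [91, 819, 7371, 66339, 597051]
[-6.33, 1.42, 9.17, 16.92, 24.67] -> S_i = -6.33 + 7.75*i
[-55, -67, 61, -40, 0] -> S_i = Random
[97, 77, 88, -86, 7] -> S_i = Random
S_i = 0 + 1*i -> [0, 1, 2, 3, 4]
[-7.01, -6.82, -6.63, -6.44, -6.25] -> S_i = -7.01 + 0.19*i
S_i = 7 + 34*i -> [7, 41, 75, 109, 143]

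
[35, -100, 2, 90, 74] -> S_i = Random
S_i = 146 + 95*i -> [146, 241, 336, 431, 526]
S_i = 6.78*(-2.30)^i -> [6.78, -15.59, 35.87, -82.49, 189.73]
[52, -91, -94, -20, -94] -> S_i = Random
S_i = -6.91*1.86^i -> [-6.91, -12.85, -23.91, -44.46, -82.7]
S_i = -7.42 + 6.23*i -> [-7.42, -1.19, 5.04, 11.27, 17.5]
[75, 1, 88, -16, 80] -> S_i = Random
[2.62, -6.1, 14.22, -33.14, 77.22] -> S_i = 2.62*(-2.33)^i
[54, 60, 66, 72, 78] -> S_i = 54 + 6*i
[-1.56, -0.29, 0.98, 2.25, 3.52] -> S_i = -1.56 + 1.27*i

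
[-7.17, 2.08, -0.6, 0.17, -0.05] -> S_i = -7.17*(-0.29)^i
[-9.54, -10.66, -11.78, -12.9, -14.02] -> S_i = -9.54 + -1.12*i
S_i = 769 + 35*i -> [769, 804, 839, 874, 909]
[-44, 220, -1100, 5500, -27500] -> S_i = -44*-5^i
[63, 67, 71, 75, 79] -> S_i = 63 + 4*i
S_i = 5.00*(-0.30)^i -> [5.0, -1.5, 0.45, -0.13, 0.04]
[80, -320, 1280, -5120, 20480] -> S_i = 80*-4^i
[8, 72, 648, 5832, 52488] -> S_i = 8*9^i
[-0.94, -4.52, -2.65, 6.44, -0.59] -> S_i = Random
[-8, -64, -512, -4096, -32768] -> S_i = -8*8^i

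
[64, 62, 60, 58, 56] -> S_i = 64 + -2*i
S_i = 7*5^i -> [7, 35, 175, 875, 4375]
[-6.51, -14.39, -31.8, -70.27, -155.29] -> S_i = -6.51*2.21^i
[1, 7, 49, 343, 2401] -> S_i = 1*7^i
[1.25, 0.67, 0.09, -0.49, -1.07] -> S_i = 1.25 + -0.58*i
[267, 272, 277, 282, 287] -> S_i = 267 + 5*i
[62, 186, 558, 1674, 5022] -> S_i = 62*3^i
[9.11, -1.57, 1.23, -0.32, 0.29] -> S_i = Random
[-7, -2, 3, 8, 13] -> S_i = -7 + 5*i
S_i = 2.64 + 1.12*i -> [2.64, 3.76, 4.88, 6.0, 7.12]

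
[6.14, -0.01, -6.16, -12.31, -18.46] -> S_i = 6.14 + -6.15*i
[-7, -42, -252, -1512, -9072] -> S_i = -7*6^i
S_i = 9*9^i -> [9, 81, 729, 6561, 59049]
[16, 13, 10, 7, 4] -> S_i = 16 + -3*i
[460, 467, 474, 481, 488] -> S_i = 460 + 7*i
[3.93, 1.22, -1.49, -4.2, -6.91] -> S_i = 3.93 + -2.71*i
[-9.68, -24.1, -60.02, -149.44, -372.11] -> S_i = -9.68*2.49^i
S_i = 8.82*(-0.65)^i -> [8.82, -5.73, 3.73, -2.42, 1.57]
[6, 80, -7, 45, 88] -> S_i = Random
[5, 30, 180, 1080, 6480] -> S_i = 5*6^i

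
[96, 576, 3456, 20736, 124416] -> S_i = 96*6^i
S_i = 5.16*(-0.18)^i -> [5.16, -0.93, 0.17, -0.03, 0.01]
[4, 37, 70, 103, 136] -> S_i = 4 + 33*i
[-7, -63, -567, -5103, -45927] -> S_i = -7*9^i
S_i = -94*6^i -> [-94, -564, -3384, -20304, -121824]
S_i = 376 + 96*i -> [376, 472, 568, 664, 760]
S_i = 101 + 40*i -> [101, 141, 181, 221, 261]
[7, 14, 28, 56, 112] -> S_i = 7*2^i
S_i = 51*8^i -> [51, 408, 3264, 26112, 208896]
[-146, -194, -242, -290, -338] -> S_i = -146 + -48*i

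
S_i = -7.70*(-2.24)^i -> [-7.7, 17.25, -38.64, 86.54, -193.86]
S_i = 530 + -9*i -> [530, 521, 512, 503, 494]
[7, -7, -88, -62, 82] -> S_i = Random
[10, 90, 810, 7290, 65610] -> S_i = 10*9^i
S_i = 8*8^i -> [8, 64, 512, 4096, 32768]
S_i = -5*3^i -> [-5, -15, -45, -135, -405]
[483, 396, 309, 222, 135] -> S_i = 483 + -87*i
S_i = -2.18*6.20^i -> [-2.18, -13.52, -83.8, -519.56, -3221.24]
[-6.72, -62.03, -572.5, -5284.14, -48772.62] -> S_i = -6.72*9.23^i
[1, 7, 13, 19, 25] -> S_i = 1 + 6*i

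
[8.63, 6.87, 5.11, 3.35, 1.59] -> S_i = 8.63 + -1.76*i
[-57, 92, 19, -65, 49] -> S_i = Random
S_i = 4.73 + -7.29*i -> [4.73, -2.56, -9.85, -17.14, -24.43]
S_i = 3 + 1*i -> [3, 4, 5, 6, 7]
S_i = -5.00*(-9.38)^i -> [-5.0, 46.9, -439.92, 4126.47, -38706.27]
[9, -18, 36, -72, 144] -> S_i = 9*-2^i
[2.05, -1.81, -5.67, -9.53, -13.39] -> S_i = 2.05 + -3.86*i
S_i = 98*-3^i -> [98, -294, 882, -2646, 7938]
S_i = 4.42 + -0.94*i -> [4.42, 3.48, 2.54, 1.6, 0.66]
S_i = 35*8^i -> [35, 280, 2240, 17920, 143360]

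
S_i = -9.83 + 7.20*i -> [-9.83, -2.63, 4.57, 11.77, 18.97]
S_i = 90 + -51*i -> [90, 39, -12, -63, -114]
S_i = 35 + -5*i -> [35, 30, 25, 20, 15]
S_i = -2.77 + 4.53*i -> [-2.77, 1.76, 6.29, 10.82, 15.35]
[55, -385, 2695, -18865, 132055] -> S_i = 55*-7^i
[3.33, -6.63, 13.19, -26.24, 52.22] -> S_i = 3.33*(-1.99)^i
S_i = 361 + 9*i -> [361, 370, 379, 388, 397]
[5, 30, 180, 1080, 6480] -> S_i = 5*6^i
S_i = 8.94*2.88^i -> [8.94, 25.75, 74.15, 213.56, 615.05]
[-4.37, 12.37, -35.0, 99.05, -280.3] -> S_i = -4.37*(-2.83)^i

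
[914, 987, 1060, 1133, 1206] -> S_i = 914 + 73*i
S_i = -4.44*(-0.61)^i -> [-4.44, 2.71, -1.65, 1.01, -0.61]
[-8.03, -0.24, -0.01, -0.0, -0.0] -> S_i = -8.03*0.03^i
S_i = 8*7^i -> [8, 56, 392, 2744, 19208]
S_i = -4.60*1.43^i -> [-4.6, -6.58, -9.41, -13.45, -19.24]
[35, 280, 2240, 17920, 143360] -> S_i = 35*8^i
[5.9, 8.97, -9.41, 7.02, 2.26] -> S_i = Random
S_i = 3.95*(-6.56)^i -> [3.95, -25.91, 169.98, -1115.09, 7314.97]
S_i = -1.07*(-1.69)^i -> [-1.07, 1.81, -3.06, 5.16, -8.73]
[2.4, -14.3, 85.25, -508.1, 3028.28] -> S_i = 2.40*(-5.96)^i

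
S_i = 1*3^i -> [1, 3, 9, 27, 81]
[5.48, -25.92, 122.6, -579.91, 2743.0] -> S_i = 5.48*(-4.73)^i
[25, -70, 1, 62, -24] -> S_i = Random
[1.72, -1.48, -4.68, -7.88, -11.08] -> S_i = 1.72 + -3.20*i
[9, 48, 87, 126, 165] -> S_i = 9 + 39*i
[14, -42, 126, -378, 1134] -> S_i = 14*-3^i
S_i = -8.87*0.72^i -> [-8.87, -6.39, -4.6, -3.31, -2.38]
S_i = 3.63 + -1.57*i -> [3.63, 2.06, 0.49, -1.08, -2.65]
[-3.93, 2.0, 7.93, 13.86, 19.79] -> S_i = -3.93 + 5.93*i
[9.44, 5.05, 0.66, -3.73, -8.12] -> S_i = 9.44 + -4.39*i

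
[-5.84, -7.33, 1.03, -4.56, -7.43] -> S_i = Random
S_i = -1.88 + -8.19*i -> [-1.88, -10.07, -18.26, -26.45, -34.64]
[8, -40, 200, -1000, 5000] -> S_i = 8*-5^i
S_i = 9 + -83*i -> [9, -74, -157, -240, -323]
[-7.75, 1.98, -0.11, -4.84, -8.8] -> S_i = Random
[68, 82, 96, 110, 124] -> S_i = 68 + 14*i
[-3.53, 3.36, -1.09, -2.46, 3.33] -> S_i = Random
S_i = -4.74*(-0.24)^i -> [-4.74, 1.14, -0.27, 0.07, -0.02]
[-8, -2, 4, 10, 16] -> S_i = -8 + 6*i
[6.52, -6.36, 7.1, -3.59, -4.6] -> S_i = Random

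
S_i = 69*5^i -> [69, 345, 1725, 8625, 43125]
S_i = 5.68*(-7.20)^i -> [5.68, -40.9, 294.45, -2120.05, 15264.35]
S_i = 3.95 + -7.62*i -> [3.95, -3.67, -11.29, -18.91, -26.53]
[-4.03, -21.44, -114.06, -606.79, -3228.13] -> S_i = -4.03*5.32^i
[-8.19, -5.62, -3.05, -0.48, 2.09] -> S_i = -8.19 + 2.57*i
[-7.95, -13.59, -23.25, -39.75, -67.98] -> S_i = -7.95*1.71^i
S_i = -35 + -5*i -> [-35, -40, -45, -50, -55]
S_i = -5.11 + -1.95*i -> [-5.11, -7.06, -9.01, -10.96, -12.91]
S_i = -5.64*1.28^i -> [-5.64, -7.22, -9.24, -11.83, -15.14]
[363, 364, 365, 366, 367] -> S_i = 363 + 1*i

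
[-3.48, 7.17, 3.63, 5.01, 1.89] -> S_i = Random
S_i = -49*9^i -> [-49, -441, -3969, -35721, -321489]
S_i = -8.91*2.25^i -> [-8.91, -20.05, -45.11, -101.49, -228.35]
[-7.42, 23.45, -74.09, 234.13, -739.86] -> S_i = -7.42*(-3.16)^i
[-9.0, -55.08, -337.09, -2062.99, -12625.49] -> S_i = -9.00*6.12^i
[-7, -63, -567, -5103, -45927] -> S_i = -7*9^i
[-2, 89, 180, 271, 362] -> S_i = -2 + 91*i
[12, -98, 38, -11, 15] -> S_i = Random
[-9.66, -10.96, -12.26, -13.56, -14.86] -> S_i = -9.66 + -1.30*i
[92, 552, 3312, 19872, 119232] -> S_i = 92*6^i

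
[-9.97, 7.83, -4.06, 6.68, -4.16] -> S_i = Random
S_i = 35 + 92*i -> [35, 127, 219, 311, 403]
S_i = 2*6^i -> [2, 12, 72, 432, 2592]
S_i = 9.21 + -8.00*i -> [9.21, 1.21, -6.79, -14.79, -22.79]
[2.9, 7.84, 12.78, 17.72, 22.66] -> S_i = 2.90 + 4.94*i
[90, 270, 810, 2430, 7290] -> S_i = 90*3^i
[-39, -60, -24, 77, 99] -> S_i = Random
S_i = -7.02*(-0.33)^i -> [-7.02, 2.32, -0.76, 0.25, -0.08]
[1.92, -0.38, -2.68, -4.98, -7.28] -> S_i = 1.92 + -2.30*i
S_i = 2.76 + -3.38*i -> [2.76, -0.62, -4.0, -7.38, -10.76]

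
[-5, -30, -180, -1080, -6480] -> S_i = -5*6^i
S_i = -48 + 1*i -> [-48, -47, -46, -45, -44]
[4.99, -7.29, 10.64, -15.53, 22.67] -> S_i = 4.99*(-1.46)^i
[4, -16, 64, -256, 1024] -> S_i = 4*-4^i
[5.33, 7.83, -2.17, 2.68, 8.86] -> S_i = Random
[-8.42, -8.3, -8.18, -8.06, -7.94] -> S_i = -8.42 + 0.12*i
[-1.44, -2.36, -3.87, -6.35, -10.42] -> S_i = -1.44*1.64^i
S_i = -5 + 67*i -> [-5, 62, 129, 196, 263]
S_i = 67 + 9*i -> [67, 76, 85, 94, 103]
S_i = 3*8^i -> [3, 24, 192, 1536, 12288]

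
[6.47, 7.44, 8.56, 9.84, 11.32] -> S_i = 6.47*1.15^i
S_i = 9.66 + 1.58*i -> [9.66, 11.24, 12.82, 14.4, 15.98]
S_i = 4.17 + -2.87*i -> [4.17, 1.3, -1.57, -4.44, -7.31]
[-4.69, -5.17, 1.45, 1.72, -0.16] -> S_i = Random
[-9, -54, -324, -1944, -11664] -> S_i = -9*6^i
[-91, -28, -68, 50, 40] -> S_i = Random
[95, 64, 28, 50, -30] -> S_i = Random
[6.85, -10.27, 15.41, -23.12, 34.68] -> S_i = 6.85*(-1.50)^i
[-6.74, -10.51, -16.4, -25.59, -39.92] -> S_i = -6.74*1.56^i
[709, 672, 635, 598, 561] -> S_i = 709 + -37*i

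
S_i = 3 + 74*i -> [3, 77, 151, 225, 299]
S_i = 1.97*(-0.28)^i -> [1.97, -0.55, 0.15, -0.04, 0.01]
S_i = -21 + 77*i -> [-21, 56, 133, 210, 287]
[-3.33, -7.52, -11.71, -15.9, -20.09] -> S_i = -3.33 + -4.19*i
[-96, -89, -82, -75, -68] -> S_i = -96 + 7*i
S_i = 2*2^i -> [2, 4, 8, 16, 32]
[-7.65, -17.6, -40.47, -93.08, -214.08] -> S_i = -7.65*2.30^i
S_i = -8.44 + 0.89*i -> [-8.44, -7.55, -6.66, -5.77, -4.88]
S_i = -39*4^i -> [-39, -156, -624, -2496, -9984]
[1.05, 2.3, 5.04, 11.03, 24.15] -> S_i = 1.05*2.19^i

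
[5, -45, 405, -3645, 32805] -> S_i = 5*-9^i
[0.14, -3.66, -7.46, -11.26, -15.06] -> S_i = 0.14 + -3.80*i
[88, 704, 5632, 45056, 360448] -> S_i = 88*8^i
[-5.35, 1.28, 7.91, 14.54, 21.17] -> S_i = -5.35 + 6.63*i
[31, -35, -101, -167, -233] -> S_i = 31 + -66*i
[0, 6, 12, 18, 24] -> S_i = 0 + 6*i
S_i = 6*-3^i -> [6, -18, 54, -162, 486]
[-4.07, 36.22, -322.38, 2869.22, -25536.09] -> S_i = -4.07*(-8.90)^i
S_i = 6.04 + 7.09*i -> [6.04, 13.13, 20.22, 27.31, 34.4]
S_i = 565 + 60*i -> [565, 625, 685, 745, 805]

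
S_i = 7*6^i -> [7, 42, 252, 1512, 9072]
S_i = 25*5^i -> [25, 125, 625, 3125, 15625]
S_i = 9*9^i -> [9, 81, 729, 6561, 59049]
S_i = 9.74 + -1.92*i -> [9.74, 7.82, 5.9, 3.98, 2.06]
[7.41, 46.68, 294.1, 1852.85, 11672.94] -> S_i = 7.41*6.30^i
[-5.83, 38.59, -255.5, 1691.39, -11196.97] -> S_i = -5.83*(-6.62)^i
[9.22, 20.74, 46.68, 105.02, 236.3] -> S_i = 9.22*2.25^i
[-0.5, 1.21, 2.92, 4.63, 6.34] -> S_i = -0.50 + 1.71*i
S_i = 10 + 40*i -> [10, 50, 90, 130, 170]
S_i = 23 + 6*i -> [23, 29, 35, 41, 47]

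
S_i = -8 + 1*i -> [-8, -7, -6, -5, -4]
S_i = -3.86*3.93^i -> [-3.86, -15.17, -59.62, -234.3, -920.78]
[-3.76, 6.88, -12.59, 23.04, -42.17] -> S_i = -3.76*(-1.83)^i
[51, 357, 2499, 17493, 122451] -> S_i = 51*7^i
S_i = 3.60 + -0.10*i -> [3.6, 3.5, 3.4, 3.3, 3.2]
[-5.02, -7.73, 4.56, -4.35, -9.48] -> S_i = Random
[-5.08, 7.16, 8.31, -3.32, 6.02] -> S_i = Random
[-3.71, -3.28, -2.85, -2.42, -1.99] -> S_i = -3.71 + 0.43*i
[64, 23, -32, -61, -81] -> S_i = Random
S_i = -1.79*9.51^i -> [-1.79, -17.02, -161.89, -1539.55, -14641.15]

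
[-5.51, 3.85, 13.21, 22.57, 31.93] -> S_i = -5.51 + 9.36*i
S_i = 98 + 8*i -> [98, 106, 114, 122, 130]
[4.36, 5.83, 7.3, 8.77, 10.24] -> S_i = 4.36 + 1.47*i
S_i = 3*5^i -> [3, 15, 75, 375, 1875]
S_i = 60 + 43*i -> [60, 103, 146, 189, 232]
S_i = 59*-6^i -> [59, -354, 2124, -12744, 76464]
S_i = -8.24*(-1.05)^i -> [-8.24, 8.65, -9.08, 9.54, -10.02]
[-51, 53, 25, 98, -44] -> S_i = Random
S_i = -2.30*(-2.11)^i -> [-2.3, 4.85, -10.24, 21.61, -45.59]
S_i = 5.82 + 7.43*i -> [5.82, 13.25, 20.68, 28.11, 35.54]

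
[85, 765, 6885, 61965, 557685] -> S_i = 85*9^i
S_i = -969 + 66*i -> [-969, -903, -837, -771, -705]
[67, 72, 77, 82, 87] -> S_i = 67 + 5*i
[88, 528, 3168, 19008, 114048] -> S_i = 88*6^i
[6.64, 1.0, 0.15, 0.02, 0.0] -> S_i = 6.64*0.15^i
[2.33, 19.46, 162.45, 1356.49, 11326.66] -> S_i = 2.33*8.35^i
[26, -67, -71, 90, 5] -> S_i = Random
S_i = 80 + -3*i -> [80, 77, 74, 71, 68]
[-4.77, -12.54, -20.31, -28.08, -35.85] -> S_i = -4.77 + -7.77*i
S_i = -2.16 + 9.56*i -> [-2.16, 7.4, 16.96, 26.52, 36.08]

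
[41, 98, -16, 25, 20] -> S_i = Random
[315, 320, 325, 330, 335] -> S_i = 315 + 5*i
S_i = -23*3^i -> [-23, -69, -207, -621, -1863]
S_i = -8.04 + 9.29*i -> [-8.04, 1.25, 10.54, 19.83, 29.12]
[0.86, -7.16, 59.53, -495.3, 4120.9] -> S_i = 0.86*(-8.32)^i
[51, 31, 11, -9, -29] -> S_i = 51 + -20*i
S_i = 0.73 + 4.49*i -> [0.73, 5.22, 9.71, 14.2, 18.69]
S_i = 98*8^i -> [98, 784, 6272, 50176, 401408]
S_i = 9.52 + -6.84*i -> [9.52, 2.68, -4.16, -11.0, -17.84]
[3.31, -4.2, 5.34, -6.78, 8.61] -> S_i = 3.31*(-1.27)^i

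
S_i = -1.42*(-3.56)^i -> [-1.42, 5.06, -18.0, 64.07, -228.08]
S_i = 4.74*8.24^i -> [4.74, 39.06, 321.83, 2651.92, 21851.8]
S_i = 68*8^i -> [68, 544, 4352, 34816, 278528]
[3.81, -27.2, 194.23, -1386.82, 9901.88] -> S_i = 3.81*(-7.14)^i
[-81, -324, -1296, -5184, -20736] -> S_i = -81*4^i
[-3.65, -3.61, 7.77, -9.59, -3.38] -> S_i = Random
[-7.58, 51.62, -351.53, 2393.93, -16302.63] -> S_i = -7.58*(-6.81)^i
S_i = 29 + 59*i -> [29, 88, 147, 206, 265]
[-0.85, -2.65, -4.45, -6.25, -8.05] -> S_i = -0.85 + -1.80*i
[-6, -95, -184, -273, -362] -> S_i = -6 + -89*i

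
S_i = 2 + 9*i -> [2, 11, 20, 29, 38]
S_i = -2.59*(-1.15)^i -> [-2.59, 2.98, -3.43, 3.94, -4.53]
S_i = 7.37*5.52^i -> [7.37, 40.68, 224.57, 1239.61, 6842.64]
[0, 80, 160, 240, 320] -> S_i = 0 + 80*i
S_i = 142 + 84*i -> [142, 226, 310, 394, 478]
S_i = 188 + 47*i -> [188, 235, 282, 329, 376]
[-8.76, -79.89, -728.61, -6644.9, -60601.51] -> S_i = -8.76*9.12^i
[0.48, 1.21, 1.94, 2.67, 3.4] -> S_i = 0.48 + 0.73*i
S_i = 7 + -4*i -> [7, 3, -1, -5, -9]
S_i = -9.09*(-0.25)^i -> [-9.09, 2.27, -0.57, 0.14, -0.04]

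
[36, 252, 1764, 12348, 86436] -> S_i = 36*7^i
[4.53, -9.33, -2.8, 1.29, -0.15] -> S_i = Random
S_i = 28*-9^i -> [28, -252, 2268, -20412, 183708]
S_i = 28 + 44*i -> [28, 72, 116, 160, 204]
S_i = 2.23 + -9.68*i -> [2.23, -7.45, -17.13, -26.81, -36.49]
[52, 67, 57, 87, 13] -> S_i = Random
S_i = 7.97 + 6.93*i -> [7.97, 14.9, 21.83, 28.76, 35.69]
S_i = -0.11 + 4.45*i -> [-0.11, 4.34, 8.79, 13.24, 17.69]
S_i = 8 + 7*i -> [8, 15, 22, 29, 36]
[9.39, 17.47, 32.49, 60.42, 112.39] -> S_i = 9.39*1.86^i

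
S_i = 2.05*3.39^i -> [2.05, 6.95, 23.56, 79.86, 270.74]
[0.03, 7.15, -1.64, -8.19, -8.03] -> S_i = Random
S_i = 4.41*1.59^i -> [4.41, 7.01, 11.15, 17.73, 28.19]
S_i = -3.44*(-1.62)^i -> [-3.44, 5.57, -9.03, 14.63, -23.69]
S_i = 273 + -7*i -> [273, 266, 259, 252, 245]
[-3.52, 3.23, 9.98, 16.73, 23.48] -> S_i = -3.52 + 6.75*i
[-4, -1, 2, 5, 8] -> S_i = -4 + 3*i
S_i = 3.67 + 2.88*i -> [3.67, 6.55, 9.43, 12.31, 15.19]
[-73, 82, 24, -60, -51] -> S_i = Random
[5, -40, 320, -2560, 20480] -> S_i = 5*-8^i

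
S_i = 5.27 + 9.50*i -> [5.27, 14.77, 24.27, 33.77, 43.27]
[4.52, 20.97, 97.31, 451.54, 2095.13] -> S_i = 4.52*4.64^i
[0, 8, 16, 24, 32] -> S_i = 0 + 8*i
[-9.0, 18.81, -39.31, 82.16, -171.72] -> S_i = -9.00*(-2.09)^i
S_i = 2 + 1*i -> [2, 3, 4, 5, 6]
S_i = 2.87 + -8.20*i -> [2.87, -5.33, -13.53, -21.73, -29.93]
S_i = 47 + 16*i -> [47, 63, 79, 95, 111]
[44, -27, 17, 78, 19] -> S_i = Random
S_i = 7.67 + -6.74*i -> [7.67, 0.93, -5.81, -12.55, -19.29]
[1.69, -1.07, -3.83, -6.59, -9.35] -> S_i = 1.69 + -2.76*i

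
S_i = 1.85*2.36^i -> [1.85, 4.37, 10.3, 24.32, 57.39]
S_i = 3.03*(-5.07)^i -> [3.03, -15.36, 77.89, -394.88, 2002.05]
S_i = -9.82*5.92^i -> [-9.82, -58.13, -344.16, -2037.4, -12061.42]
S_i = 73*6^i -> [73, 438, 2628, 15768, 94608]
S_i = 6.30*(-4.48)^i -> [6.3, -28.22, 126.44, -566.47, 2537.77]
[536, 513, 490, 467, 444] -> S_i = 536 + -23*i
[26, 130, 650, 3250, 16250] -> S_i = 26*5^i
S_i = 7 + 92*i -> [7, 99, 191, 283, 375]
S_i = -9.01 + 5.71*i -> [-9.01, -3.3, 2.41, 8.12, 13.83]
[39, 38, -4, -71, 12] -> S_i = Random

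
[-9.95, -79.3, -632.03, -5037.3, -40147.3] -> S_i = -9.95*7.97^i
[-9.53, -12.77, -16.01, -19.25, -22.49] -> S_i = -9.53 + -3.24*i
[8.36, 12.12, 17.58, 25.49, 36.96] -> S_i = 8.36*1.45^i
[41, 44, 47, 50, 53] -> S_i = 41 + 3*i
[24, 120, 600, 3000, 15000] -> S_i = 24*5^i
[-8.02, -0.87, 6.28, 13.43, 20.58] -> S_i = -8.02 + 7.15*i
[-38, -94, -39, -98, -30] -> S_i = Random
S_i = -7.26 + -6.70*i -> [-7.26, -13.96, -20.66, -27.36, -34.06]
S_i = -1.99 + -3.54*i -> [-1.99, -5.53, -9.07, -12.61, -16.15]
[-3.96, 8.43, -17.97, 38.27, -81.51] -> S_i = -3.96*(-2.13)^i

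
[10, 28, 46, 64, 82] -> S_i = 10 + 18*i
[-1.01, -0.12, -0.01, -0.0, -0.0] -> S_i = -1.01*0.12^i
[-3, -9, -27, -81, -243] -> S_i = -3*3^i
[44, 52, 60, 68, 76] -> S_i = 44 + 8*i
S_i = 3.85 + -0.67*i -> [3.85, 3.18, 2.51, 1.84, 1.17]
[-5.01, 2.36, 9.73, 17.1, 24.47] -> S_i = -5.01 + 7.37*i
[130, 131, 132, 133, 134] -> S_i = 130 + 1*i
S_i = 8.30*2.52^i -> [8.3, 20.92, 52.71, 132.82, 334.72]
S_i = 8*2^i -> [8, 16, 32, 64, 128]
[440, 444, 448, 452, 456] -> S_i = 440 + 4*i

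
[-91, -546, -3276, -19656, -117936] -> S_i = -91*6^i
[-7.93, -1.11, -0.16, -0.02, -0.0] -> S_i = -7.93*0.14^i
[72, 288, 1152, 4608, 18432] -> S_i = 72*4^i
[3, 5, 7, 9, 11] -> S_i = 3 + 2*i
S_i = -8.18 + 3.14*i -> [-8.18, -5.04, -1.9, 1.24, 4.38]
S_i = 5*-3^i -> [5, -15, 45, -135, 405]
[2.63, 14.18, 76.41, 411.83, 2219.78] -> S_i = 2.63*5.39^i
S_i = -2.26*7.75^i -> [-2.26, -17.51, -135.74, -1051.99, -8152.96]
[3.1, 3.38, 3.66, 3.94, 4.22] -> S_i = 3.10 + 0.28*i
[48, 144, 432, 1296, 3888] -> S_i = 48*3^i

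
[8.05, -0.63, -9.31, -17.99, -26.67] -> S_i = 8.05 + -8.68*i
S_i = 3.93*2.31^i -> [3.93, 9.08, 20.97, 48.44, 111.9]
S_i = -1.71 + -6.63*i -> [-1.71, -8.34, -14.97, -21.6, -28.23]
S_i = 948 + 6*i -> [948, 954, 960, 966, 972]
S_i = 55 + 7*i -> [55, 62, 69, 76, 83]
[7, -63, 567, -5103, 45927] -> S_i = 7*-9^i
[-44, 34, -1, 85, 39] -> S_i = Random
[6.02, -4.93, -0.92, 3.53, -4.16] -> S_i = Random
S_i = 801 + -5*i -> [801, 796, 791, 786, 781]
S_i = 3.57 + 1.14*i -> [3.57, 4.71, 5.85, 6.99, 8.13]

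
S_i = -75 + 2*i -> [-75, -73, -71, -69, -67]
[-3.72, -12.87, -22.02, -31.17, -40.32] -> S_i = -3.72 + -9.15*i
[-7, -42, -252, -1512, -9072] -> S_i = -7*6^i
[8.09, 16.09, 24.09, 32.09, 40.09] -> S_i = 8.09 + 8.00*i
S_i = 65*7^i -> [65, 455, 3185, 22295, 156065]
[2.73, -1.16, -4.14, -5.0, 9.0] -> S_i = Random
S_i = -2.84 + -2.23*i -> [-2.84, -5.07, -7.3, -9.53, -11.76]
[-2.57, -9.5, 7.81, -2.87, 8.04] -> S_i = Random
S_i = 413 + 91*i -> [413, 504, 595, 686, 777]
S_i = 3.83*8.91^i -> [3.83, 34.13, 304.06, 2709.14, 24138.46]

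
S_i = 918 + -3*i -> [918, 915, 912, 909, 906]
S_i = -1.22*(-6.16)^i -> [-1.22, 7.52, -46.29, 285.17, -1756.64]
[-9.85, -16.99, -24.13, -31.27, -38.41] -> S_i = -9.85 + -7.14*i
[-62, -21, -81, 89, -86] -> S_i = Random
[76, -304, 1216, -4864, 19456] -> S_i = 76*-4^i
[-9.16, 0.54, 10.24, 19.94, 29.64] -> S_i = -9.16 + 9.70*i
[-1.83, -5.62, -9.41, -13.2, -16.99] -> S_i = -1.83 + -3.79*i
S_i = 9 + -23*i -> [9, -14, -37, -60, -83]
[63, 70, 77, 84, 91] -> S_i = 63 + 7*i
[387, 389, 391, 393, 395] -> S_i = 387 + 2*i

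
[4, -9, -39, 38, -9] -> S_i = Random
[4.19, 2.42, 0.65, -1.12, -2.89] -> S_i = 4.19 + -1.77*i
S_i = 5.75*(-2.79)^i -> [5.75, -16.04, 44.76, -124.88, 348.41]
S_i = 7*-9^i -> [7, -63, 567, -5103, 45927]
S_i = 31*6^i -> [31, 186, 1116, 6696, 40176]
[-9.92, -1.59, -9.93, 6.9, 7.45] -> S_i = Random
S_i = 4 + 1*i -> [4, 5, 6, 7, 8]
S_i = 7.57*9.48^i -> [7.57, 71.76, 680.32, 6449.42, 61140.53]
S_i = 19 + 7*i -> [19, 26, 33, 40, 47]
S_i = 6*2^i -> [6, 12, 24, 48, 96]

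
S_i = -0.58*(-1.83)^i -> [-0.58, 1.06, -1.94, 3.55, -6.5]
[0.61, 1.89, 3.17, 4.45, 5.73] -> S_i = 0.61 + 1.28*i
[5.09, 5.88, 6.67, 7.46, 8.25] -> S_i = 5.09 + 0.79*i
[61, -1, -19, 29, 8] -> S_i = Random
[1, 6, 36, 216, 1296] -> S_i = 1*6^i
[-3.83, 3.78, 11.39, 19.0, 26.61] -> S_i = -3.83 + 7.61*i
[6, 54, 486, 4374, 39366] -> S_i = 6*9^i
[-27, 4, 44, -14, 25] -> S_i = Random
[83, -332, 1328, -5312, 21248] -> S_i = 83*-4^i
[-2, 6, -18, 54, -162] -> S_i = -2*-3^i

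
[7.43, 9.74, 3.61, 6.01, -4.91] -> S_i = Random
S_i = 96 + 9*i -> [96, 105, 114, 123, 132]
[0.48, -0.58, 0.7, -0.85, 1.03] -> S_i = 0.48*(-1.21)^i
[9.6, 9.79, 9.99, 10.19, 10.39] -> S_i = 9.60*1.02^i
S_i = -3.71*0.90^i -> [-3.71, -3.34, -3.01, -2.7, -2.43]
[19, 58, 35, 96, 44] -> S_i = Random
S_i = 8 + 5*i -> [8, 13, 18, 23, 28]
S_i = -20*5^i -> [-20, -100, -500, -2500, -12500]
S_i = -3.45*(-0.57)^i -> [-3.45, 1.97, -1.12, 0.64, -0.36]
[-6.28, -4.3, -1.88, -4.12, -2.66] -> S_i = Random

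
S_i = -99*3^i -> [-99, -297, -891, -2673, -8019]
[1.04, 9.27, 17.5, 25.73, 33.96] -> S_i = 1.04 + 8.23*i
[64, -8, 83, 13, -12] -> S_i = Random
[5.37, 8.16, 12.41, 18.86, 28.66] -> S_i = 5.37*1.52^i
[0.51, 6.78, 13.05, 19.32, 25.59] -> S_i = 0.51 + 6.27*i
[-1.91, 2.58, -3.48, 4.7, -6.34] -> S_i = -1.91*(-1.35)^i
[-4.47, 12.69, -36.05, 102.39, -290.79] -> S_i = -4.47*(-2.84)^i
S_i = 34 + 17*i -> [34, 51, 68, 85, 102]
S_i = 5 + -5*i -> [5, 0, -5, -10, -15]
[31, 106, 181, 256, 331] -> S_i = 31 + 75*i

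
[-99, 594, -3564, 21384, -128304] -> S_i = -99*-6^i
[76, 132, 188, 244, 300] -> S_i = 76 + 56*i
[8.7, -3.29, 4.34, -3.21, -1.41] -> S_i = Random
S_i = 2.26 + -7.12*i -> [2.26, -4.86, -11.98, -19.1, -26.22]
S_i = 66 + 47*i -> [66, 113, 160, 207, 254]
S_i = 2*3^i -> [2, 6, 18, 54, 162]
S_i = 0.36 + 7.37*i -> [0.36, 7.73, 15.1, 22.47, 29.84]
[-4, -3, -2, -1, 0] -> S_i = -4 + 1*i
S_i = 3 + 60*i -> [3, 63, 123, 183, 243]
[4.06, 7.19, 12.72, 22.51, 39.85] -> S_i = 4.06*1.77^i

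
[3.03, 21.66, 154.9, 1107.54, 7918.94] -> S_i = 3.03*7.15^i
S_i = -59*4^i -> [-59, -236, -944, -3776, -15104]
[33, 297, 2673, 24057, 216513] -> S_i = 33*9^i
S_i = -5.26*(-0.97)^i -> [-5.26, 5.1, -4.95, 4.8, -4.66]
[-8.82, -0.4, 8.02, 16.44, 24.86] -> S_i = -8.82 + 8.42*i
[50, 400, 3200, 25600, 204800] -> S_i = 50*8^i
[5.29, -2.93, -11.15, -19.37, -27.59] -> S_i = 5.29 + -8.22*i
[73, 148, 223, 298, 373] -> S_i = 73 + 75*i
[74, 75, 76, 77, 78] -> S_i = 74 + 1*i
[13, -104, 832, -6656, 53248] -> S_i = 13*-8^i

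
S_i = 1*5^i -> [1, 5, 25, 125, 625]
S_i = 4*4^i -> [4, 16, 64, 256, 1024]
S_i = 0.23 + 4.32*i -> [0.23, 4.55, 8.87, 13.19, 17.51]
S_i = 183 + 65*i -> [183, 248, 313, 378, 443]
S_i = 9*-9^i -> [9, -81, 729, -6561, 59049]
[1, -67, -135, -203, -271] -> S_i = 1 + -68*i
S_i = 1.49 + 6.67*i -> [1.49, 8.16, 14.83, 21.5, 28.17]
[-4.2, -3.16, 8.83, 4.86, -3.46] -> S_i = Random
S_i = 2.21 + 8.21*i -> [2.21, 10.42, 18.63, 26.84, 35.05]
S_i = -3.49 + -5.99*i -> [-3.49, -9.48, -15.47, -21.46, -27.45]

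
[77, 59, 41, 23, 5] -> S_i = 77 + -18*i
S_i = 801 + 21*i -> [801, 822, 843, 864, 885]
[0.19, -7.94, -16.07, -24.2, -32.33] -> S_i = 0.19 + -8.13*i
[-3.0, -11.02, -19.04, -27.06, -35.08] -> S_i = -3.00 + -8.02*i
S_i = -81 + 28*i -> [-81, -53, -25, 3, 31]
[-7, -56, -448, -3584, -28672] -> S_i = -7*8^i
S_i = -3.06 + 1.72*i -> [-3.06, -1.34, 0.38, 2.1, 3.82]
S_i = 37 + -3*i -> [37, 34, 31, 28, 25]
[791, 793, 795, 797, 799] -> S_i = 791 + 2*i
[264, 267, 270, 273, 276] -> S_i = 264 + 3*i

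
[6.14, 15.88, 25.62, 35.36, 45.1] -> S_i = 6.14 + 9.74*i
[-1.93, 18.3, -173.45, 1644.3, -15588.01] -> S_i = -1.93*(-9.48)^i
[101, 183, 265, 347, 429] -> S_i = 101 + 82*i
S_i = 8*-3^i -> [8, -24, 72, -216, 648]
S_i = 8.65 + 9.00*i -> [8.65, 17.65, 26.65, 35.65, 44.65]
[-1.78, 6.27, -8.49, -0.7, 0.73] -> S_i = Random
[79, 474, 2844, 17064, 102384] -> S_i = 79*6^i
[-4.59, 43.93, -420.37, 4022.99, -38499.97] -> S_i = -4.59*(-9.57)^i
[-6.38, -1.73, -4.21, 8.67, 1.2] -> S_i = Random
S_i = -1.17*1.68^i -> [-1.17, -1.97, -3.3, -5.55, -9.32]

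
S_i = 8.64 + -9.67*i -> [8.64, -1.03, -10.7, -20.37, -30.04]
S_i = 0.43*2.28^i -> [0.43, 0.98, 2.24, 5.1, 11.62]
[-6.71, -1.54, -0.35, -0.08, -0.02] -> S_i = -6.71*0.23^i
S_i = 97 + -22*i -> [97, 75, 53, 31, 9]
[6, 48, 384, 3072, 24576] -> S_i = 6*8^i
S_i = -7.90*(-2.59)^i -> [-7.9, 20.46, -52.99, 137.25, -355.49]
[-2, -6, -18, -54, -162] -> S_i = -2*3^i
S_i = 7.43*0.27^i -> [7.43, 2.01, 0.54, 0.15, 0.04]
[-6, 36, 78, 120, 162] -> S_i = -6 + 42*i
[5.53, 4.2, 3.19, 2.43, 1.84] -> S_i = 5.53*0.76^i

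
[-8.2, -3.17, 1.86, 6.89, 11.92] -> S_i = -8.20 + 5.03*i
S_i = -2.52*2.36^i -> [-2.52, -5.95, -14.04, -33.12, -78.17]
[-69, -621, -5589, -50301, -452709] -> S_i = -69*9^i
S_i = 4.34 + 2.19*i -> [4.34, 6.53, 8.72, 10.91, 13.1]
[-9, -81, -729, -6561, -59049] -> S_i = -9*9^i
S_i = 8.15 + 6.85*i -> [8.15, 15.0, 21.85, 28.7, 35.55]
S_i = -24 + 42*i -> [-24, 18, 60, 102, 144]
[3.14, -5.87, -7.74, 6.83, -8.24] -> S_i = Random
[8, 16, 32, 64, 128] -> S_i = 8*2^i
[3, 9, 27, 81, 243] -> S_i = 3*3^i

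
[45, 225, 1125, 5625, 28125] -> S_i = 45*5^i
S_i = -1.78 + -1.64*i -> [-1.78, -3.42, -5.06, -6.7, -8.34]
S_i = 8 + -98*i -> [8, -90, -188, -286, -384]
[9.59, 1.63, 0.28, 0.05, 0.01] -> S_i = 9.59*0.17^i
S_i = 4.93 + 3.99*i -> [4.93, 8.92, 12.91, 16.9, 20.89]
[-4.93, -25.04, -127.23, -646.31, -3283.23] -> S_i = -4.93*5.08^i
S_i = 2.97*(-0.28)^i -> [2.97, -0.83, 0.23, -0.07, 0.02]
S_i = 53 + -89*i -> [53, -36, -125, -214, -303]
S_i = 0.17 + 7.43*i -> [0.17, 7.6, 15.03, 22.46, 29.89]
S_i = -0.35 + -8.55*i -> [-0.35, -8.9, -17.45, -26.0, -34.55]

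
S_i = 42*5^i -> [42, 210, 1050, 5250, 26250]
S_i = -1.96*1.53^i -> [-1.96, -3.0, -4.59, -7.02, -10.74]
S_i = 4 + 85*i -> [4, 89, 174, 259, 344]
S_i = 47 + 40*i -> [47, 87, 127, 167, 207]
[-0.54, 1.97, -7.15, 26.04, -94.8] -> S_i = -0.54*(-3.64)^i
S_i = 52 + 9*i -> [52, 61, 70, 79, 88]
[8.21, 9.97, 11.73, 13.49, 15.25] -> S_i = 8.21 + 1.76*i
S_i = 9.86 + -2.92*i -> [9.86, 6.94, 4.02, 1.1, -1.82]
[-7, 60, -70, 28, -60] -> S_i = Random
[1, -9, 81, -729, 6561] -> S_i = 1*-9^i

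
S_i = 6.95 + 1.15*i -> [6.95, 8.1, 9.25, 10.4, 11.55]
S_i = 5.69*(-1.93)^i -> [5.69, -10.98, 21.19, -40.91, 78.95]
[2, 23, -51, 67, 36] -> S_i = Random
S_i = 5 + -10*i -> [5, -5, -15, -25, -35]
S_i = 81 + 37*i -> [81, 118, 155, 192, 229]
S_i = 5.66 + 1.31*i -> [5.66, 6.97, 8.28, 9.59, 10.9]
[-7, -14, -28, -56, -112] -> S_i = -7*2^i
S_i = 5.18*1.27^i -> [5.18, 6.58, 8.35, 10.61, 13.48]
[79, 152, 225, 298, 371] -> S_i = 79 + 73*i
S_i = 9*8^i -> [9, 72, 576, 4608, 36864]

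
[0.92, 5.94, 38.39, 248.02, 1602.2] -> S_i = 0.92*6.46^i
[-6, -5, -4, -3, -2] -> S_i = -6 + 1*i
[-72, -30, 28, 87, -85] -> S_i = Random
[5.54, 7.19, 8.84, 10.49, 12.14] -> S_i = 5.54 + 1.65*i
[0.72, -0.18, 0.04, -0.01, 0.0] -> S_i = 0.72*(-0.25)^i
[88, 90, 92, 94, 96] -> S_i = 88 + 2*i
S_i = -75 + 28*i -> [-75, -47, -19, 9, 37]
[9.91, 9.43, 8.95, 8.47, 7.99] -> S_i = 9.91 + -0.48*i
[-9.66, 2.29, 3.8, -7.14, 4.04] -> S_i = Random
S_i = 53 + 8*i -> [53, 61, 69, 77, 85]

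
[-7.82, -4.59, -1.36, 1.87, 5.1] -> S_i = -7.82 + 3.23*i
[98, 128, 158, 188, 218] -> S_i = 98 + 30*i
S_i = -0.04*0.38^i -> [-0.04, -0.02, -0.01, -0.0, -0.0]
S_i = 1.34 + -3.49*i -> [1.34, -2.15, -5.64, -9.13, -12.62]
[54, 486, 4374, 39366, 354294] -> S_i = 54*9^i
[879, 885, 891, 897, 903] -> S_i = 879 + 6*i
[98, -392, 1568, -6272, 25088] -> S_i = 98*-4^i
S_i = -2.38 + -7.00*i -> [-2.38, -9.38, -16.38, -23.38, -30.38]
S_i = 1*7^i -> [1, 7, 49, 343, 2401]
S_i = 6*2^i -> [6, 12, 24, 48, 96]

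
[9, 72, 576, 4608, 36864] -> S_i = 9*8^i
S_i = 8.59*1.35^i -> [8.59, 11.6, 15.66, 21.13, 28.53]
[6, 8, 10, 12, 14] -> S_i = 6 + 2*i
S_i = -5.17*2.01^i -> [-5.17, -10.39, -20.89, -41.98, -84.39]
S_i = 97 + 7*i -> [97, 104, 111, 118, 125]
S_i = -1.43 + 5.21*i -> [-1.43, 3.78, 8.99, 14.2, 19.41]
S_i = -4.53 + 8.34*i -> [-4.53, 3.81, 12.15, 20.49, 28.83]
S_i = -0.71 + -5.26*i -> [-0.71, -5.97, -11.23, -16.49, -21.75]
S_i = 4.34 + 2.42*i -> [4.34, 6.76, 9.18, 11.6, 14.02]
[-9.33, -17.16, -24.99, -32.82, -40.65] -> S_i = -9.33 + -7.83*i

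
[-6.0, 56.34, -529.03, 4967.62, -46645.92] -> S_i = -6.00*(-9.39)^i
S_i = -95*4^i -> [-95, -380, -1520, -6080, -24320]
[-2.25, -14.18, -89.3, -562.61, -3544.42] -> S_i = -2.25*6.30^i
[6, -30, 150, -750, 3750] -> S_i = 6*-5^i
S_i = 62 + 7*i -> [62, 69, 76, 83, 90]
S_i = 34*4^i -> [34, 136, 544, 2176, 8704]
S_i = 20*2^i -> [20, 40, 80, 160, 320]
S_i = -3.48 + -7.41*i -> [-3.48, -10.89, -18.3, -25.71, -33.12]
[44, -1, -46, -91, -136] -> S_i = 44 + -45*i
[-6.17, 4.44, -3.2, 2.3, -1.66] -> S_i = -6.17*(-0.72)^i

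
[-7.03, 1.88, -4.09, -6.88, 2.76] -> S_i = Random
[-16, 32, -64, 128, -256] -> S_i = -16*-2^i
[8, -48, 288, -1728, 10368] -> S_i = 8*-6^i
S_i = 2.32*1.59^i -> [2.32, 3.69, 5.87, 9.33, 14.83]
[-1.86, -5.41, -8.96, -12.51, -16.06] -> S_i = -1.86 + -3.55*i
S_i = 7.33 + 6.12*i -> [7.33, 13.45, 19.57, 25.69, 31.81]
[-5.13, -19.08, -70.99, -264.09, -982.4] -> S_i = -5.13*3.72^i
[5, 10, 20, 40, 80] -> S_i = 5*2^i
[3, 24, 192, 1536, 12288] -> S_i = 3*8^i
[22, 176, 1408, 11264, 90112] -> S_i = 22*8^i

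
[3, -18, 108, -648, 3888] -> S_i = 3*-6^i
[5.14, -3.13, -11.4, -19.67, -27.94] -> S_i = 5.14 + -8.27*i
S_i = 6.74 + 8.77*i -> [6.74, 15.51, 24.28, 33.05, 41.82]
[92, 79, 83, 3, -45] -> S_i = Random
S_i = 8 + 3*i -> [8, 11, 14, 17, 20]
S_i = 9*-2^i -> [9, -18, 36, -72, 144]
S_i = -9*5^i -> [-9, -45, -225, -1125, -5625]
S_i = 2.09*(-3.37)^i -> [2.09, -7.04, 23.74, -79.99, 269.57]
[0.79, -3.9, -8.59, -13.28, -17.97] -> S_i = 0.79 + -4.69*i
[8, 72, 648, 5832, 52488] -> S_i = 8*9^i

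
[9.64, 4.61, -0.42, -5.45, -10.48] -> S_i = 9.64 + -5.03*i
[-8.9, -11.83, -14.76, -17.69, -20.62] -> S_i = -8.90 + -2.93*i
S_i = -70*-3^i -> [-70, 210, -630, 1890, -5670]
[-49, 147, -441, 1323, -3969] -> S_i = -49*-3^i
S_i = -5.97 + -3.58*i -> [-5.97, -9.55, -13.13, -16.71, -20.29]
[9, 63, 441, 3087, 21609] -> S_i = 9*7^i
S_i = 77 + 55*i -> [77, 132, 187, 242, 297]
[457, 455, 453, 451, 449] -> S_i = 457 + -2*i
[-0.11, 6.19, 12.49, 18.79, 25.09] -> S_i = -0.11 + 6.30*i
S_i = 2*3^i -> [2, 6, 18, 54, 162]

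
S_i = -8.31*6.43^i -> [-8.31, -53.43, -343.58, -2209.19, -14205.12]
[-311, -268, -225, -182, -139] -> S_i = -311 + 43*i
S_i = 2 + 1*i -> [2, 3, 4, 5, 6]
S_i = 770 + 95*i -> [770, 865, 960, 1055, 1150]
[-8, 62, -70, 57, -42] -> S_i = Random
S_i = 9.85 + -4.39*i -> [9.85, 5.46, 1.07, -3.32, -7.71]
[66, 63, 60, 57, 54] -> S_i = 66 + -3*i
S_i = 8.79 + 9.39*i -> [8.79, 18.18, 27.57, 36.96, 46.35]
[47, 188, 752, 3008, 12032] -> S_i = 47*4^i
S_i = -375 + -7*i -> [-375, -382, -389, -396, -403]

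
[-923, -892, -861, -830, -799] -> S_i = -923 + 31*i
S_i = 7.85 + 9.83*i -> [7.85, 17.68, 27.51, 37.34, 47.17]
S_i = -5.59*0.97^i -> [-5.59, -5.42, -5.26, -5.1, -4.95]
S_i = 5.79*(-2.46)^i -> [5.79, -14.24, 35.04, -86.2, 212.04]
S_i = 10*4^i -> [10, 40, 160, 640, 2560]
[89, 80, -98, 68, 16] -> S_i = Random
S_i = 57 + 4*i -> [57, 61, 65, 69, 73]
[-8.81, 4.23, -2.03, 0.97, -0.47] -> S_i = -8.81*(-0.48)^i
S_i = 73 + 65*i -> [73, 138, 203, 268, 333]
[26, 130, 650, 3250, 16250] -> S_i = 26*5^i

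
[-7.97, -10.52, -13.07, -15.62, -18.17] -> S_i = -7.97 + -2.55*i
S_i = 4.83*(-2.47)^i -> [4.83, -11.93, 29.47, -72.78, 179.78]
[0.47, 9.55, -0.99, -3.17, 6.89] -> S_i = Random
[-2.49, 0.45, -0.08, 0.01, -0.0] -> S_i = -2.49*(-0.18)^i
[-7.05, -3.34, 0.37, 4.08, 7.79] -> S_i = -7.05 + 3.71*i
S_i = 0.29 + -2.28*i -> [0.29, -1.99, -4.27, -6.55, -8.83]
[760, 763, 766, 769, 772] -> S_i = 760 + 3*i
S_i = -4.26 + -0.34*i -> [-4.26, -4.6, -4.94, -5.28, -5.62]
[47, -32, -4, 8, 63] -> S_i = Random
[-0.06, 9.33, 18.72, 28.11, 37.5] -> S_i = -0.06 + 9.39*i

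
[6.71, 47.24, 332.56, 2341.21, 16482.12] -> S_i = 6.71*7.04^i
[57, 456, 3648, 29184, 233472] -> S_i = 57*8^i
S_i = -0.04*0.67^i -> [-0.04, -0.03, -0.02, -0.01, -0.01]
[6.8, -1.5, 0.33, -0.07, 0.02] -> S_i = 6.80*(-0.22)^i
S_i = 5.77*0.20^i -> [5.77, 1.15, 0.23, 0.05, 0.01]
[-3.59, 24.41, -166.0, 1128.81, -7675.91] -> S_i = -3.59*(-6.80)^i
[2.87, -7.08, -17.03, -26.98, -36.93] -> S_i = 2.87 + -9.95*i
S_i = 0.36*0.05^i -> [0.36, 0.02, 0.0, 0.0, 0.0]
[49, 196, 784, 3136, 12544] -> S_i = 49*4^i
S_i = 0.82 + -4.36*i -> [0.82, -3.54, -7.9, -12.26, -16.62]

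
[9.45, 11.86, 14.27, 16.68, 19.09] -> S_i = 9.45 + 2.41*i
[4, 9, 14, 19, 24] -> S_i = 4 + 5*i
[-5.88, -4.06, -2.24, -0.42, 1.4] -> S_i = -5.88 + 1.82*i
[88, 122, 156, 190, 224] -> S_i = 88 + 34*i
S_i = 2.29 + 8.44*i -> [2.29, 10.73, 19.17, 27.61, 36.05]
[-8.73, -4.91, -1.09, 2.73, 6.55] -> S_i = -8.73 + 3.82*i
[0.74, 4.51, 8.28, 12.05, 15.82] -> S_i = 0.74 + 3.77*i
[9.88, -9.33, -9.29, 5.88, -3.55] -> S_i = Random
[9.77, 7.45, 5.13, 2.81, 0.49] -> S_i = 9.77 + -2.32*i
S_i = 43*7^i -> [43, 301, 2107, 14749, 103243]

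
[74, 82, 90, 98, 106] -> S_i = 74 + 8*i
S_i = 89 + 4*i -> [89, 93, 97, 101, 105]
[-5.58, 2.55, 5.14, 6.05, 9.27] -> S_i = Random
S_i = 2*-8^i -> [2, -16, 128, -1024, 8192]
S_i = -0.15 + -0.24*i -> [-0.15, -0.39, -0.63, -0.87, -1.11]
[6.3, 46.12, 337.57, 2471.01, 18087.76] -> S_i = 6.30*7.32^i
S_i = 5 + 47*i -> [5, 52, 99, 146, 193]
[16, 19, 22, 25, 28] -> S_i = 16 + 3*i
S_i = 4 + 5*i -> [4, 9, 14, 19, 24]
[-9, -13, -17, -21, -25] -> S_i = -9 + -4*i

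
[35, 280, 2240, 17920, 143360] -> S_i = 35*8^i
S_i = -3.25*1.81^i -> [-3.25, -5.88, -10.65, -19.27, -34.88]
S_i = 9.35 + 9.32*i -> [9.35, 18.67, 27.99, 37.31, 46.63]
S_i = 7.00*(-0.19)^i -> [7.0, -1.33, 0.25, -0.05, 0.01]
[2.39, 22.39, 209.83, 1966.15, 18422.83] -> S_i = 2.39*9.37^i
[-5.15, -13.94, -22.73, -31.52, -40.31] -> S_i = -5.15 + -8.79*i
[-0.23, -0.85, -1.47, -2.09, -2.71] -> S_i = -0.23 + -0.62*i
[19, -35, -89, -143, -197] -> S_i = 19 + -54*i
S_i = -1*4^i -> [-1, -4, -16, -64, -256]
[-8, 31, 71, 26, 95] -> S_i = Random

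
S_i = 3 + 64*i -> [3, 67, 131, 195, 259]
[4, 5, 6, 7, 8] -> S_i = 4 + 1*i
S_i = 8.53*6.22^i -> [8.53, 53.06, 330.01, 2052.67, 12767.64]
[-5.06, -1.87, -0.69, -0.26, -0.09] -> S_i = -5.06*0.37^i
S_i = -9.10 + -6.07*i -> [-9.1, -15.17, -21.24, -27.31, -33.38]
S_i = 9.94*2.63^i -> [9.94, 26.14, 68.75, 180.82, 475.56]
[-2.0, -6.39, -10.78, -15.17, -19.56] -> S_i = -2.00 + -4.39*i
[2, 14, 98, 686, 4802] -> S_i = 2*7^i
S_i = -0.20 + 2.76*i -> [-0.2, 2.56, 5.32, 8.08, 10.84]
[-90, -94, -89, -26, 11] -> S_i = Random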